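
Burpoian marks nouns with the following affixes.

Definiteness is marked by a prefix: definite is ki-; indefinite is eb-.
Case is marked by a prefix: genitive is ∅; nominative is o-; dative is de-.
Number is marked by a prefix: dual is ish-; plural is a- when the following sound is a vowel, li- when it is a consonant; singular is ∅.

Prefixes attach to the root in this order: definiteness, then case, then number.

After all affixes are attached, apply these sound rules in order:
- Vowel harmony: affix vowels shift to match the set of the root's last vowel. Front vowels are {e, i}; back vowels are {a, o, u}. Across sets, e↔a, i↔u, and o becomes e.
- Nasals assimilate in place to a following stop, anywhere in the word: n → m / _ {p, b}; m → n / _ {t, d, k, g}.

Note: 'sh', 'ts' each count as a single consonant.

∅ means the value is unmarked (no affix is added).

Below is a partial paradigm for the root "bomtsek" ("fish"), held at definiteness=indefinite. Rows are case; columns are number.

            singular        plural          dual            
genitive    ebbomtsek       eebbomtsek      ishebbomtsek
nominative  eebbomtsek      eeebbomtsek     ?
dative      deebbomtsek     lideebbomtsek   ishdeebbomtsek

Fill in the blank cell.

Attach definiteness indefinite eb- → ebbomtsek.
Attach case nominative o- → oebbomtsek.
Attach number dual ish- → ishoebbomtsek.
Apply vowel harmony: ishoebbomtsek → isheebbomtsek.
Nasal assimilation: no change.

isheebbomtsek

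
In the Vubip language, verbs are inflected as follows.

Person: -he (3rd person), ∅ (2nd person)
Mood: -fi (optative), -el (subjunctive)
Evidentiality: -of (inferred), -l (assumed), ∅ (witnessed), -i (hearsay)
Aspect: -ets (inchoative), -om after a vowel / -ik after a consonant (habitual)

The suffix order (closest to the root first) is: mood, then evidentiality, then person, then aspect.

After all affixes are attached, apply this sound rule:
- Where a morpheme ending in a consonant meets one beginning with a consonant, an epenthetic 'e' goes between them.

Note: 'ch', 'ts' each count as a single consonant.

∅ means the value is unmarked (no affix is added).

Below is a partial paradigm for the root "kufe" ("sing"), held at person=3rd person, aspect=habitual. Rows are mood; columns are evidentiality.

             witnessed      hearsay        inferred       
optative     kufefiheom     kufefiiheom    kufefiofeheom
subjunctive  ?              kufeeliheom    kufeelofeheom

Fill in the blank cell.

Attach mood subjunctive -el → kufeel.
evidentiality = witnessed: zero marking, form stays kufeel.
Attach person 3rd person -he → kufeelhe.
Attach aspect habitual -om (after vowel 'e') → kufeelheom.
Apply epenthesis: kufeelheom → kufeeleheom.

kufeeleheom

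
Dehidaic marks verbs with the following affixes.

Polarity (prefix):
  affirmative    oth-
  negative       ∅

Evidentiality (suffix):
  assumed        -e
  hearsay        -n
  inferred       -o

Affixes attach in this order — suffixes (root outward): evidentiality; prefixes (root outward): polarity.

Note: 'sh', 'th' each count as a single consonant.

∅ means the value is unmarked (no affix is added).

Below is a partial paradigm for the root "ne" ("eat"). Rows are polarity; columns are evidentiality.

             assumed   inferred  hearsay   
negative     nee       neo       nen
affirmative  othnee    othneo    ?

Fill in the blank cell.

othnen

Attach polarity affirmative oth- → othne.
Attach evidentiality hearsay -n → othnen.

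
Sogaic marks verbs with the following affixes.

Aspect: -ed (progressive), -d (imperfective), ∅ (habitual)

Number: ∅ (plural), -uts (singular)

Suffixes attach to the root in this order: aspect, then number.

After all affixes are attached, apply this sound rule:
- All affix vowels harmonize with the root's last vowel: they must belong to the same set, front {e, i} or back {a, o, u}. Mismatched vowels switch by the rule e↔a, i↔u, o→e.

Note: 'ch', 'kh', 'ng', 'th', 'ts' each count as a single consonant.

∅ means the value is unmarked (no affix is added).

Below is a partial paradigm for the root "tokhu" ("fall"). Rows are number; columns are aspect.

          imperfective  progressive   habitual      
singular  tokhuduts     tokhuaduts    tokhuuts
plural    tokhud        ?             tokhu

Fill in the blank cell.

Attach aspect progressive -ed → tokhued.
number = plural: zero marking, form stays tokhued.
Apply vowel harmony: tokhued → tokhuad.

tokhuad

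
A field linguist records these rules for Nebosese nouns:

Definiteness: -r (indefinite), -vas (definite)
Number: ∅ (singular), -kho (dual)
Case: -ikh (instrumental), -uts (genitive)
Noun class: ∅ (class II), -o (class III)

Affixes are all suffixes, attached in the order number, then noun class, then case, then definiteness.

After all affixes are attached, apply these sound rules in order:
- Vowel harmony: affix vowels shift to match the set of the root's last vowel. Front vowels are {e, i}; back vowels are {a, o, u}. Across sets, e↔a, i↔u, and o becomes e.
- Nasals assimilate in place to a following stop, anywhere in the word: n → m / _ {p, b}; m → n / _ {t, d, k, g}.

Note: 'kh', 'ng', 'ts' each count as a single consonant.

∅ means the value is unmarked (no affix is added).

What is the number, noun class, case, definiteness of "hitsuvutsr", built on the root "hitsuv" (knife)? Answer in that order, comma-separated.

Segment: hitsuv-uts-r.
number: ∅ → singular.
noun class: ∅ → class II.
case: -uts → genitive.
definiteness: -r → indefinite.

singular, class II, genitive, indefinite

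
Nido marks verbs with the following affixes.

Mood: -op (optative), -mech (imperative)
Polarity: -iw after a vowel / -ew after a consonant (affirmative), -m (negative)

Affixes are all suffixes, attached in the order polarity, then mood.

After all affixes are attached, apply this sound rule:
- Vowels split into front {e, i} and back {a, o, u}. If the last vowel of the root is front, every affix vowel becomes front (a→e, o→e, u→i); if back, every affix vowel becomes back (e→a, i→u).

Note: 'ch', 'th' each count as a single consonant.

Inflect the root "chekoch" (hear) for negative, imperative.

chekochmmach

Attach polarity negative -m → chekochm.
Attach mood imperative -mech → chekochmmech.
Apply vowel harmony: chekochmmech → chekochmmach.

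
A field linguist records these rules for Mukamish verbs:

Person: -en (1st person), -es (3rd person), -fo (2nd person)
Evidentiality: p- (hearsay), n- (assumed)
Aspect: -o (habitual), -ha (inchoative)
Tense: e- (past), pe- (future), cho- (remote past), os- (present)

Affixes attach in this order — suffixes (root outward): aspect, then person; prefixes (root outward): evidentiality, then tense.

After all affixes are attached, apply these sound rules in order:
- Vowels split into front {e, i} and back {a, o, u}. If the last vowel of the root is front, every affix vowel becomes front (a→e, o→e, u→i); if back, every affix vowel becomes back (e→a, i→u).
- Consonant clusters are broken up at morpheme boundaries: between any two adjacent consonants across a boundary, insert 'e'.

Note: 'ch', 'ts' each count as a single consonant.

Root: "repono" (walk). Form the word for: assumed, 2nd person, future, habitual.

panereponoofo

Attach evidentiality assumed n- → nrepono.
Attach aspect habitual -o → nreponoo.
Attach person 2nd person -fo → nreponoofo.
Attach tense future pe- → penreponoofo.
Apply vowel harmony: penreponoofo → panreponoofo.
Apply epenthesis: panreponoofo → panereponoofo.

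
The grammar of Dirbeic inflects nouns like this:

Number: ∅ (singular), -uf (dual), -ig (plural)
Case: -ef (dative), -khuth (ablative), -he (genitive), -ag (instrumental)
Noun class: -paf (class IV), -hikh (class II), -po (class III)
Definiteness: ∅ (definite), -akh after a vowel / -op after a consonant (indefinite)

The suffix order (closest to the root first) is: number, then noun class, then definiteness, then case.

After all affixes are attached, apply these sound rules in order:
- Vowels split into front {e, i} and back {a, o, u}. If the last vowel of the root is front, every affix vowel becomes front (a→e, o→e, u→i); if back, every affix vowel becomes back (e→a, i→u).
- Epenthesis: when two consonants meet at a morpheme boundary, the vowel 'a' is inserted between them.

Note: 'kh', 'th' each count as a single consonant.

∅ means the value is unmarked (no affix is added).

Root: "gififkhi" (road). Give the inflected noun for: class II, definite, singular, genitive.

gififkhihikhahe

number = singular: zero marking, form stays gififkhi.
Attach noun class class II -hikh → gififkhihikh.
definiteness = definite: zero marking, form stays gififkhihikh.
Attach case genitive -he → gififkhihikhhe.
Vowel harmony: no change.
Apply epenthesis: gififkhihikhhe → gififkhihikhahe.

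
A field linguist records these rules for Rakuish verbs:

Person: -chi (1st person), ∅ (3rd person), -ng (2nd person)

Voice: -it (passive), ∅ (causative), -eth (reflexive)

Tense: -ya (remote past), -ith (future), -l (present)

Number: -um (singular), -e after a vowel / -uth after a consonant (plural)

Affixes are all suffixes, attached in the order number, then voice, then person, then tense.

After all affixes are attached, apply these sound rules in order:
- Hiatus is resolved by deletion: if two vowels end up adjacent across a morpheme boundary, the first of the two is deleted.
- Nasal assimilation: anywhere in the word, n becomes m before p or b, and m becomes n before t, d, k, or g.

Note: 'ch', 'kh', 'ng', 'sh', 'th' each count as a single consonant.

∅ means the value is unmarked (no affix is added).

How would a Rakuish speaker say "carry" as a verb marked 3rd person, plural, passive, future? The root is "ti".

Attach number plural -e (after vowel 'i') → tie.
Attach voice passive -it → tieit.
person = 3rd person: zero marking, form stays tieit.
Attach tense future -ith → tieitith.
Apply vowel deletion: tieitith → titith.
Nasal assimilation: no change.

titith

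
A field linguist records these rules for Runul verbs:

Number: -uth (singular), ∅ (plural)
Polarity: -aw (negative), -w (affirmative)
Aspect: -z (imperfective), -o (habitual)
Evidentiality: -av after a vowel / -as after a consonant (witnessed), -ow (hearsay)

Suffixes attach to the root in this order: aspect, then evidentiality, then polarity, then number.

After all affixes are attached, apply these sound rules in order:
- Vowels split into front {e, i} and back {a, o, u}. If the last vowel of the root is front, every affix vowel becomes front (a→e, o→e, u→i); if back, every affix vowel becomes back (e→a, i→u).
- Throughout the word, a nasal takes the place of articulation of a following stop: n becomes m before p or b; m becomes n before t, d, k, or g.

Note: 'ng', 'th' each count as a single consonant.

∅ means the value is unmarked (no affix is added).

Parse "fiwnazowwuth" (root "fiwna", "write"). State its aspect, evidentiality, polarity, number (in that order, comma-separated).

imperfective, hearsay, affirmative, singular

Segment: fiwna-z-ow-w-uth.
aspect: -z → imperfective.
evidentiality: -ow → hearsay.
polarity: -w → affirmative.
number: -uth → singular.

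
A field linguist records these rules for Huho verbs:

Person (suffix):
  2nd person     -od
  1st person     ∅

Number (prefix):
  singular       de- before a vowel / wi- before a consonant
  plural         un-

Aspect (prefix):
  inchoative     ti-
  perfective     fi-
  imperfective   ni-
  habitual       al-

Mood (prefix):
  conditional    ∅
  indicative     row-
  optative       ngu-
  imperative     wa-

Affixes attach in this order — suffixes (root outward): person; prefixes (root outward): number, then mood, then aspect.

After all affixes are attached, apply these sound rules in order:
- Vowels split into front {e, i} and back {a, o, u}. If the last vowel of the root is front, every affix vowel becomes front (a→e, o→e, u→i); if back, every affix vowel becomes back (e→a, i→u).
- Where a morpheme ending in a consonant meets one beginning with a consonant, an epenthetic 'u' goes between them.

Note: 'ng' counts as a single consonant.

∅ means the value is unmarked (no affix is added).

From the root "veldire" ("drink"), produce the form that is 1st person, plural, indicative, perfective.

Attach number plural un- → unveldire.
Attach mood indicative row- → rowunveldire.
person = 1st person: zero marking, form stays rowunveldire.
Attach aspect perfective fi- → firowunveldire.
Apply vowel harmony: firowunveldire → firewinveldire.
Apply epenthesis: firewinveldire → firewinuveldire.

firewinuveldire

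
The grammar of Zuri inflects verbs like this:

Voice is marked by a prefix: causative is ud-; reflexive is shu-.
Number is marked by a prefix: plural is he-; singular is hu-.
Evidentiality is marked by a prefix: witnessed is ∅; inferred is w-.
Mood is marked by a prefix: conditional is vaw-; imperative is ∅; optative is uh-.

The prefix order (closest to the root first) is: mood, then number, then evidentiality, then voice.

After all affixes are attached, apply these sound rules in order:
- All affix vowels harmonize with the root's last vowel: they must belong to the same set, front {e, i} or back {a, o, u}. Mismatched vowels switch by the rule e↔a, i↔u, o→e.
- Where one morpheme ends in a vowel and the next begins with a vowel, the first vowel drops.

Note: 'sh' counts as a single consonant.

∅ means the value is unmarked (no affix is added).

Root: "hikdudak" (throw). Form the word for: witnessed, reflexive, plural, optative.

shuhuhhikdudak

Attach mood optative uh- → uhhikdudak.
Attach number plural he- → heuhhikdudak.
evidentiality = witnessed: zero marking, form stays heuhhikdudak.
Attach voice reflexive shu- → shuheuhhikdudak.
Apply vowel harmony: shuheuhhikdudak → shuhauhhikdudak.
Apply vowel deletion: shuhauhhikdudak → shuhuhhikdudak.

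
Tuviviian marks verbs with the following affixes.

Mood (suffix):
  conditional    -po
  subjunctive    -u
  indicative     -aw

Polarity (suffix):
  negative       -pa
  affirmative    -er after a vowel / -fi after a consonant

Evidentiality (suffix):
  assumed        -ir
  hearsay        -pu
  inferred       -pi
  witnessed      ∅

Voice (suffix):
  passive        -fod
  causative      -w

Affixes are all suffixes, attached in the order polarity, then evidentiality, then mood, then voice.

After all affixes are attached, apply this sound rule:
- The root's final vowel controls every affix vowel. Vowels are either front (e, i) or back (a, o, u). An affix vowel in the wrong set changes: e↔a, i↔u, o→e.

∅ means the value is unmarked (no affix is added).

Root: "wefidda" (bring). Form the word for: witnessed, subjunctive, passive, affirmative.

Attach polarity affirmative -er (after vowel 'a') → wefiddaer.
evidentiality = witnessed: zero marking, form stays wefiddaer.
Attach mood subjunctive -u → wefiddaeru.
Attach voice passive -fod → wefiddaerufod.
Apply vowel harmony: wefiddaerufod → wefiddaarufod.

wefiddaarufod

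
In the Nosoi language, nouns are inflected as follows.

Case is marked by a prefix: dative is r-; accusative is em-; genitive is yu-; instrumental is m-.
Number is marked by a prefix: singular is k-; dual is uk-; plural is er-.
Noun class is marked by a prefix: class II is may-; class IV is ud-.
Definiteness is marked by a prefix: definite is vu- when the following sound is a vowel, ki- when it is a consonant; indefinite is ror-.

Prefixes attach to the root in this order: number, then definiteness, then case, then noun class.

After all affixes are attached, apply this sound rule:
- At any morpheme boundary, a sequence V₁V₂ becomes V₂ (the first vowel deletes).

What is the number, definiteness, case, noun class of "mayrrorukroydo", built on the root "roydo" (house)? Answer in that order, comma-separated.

dual, indefinite, dative, class II

Segment: may-r-ror-uk-roydo.
number: uk- → dual.
definiteness: ror- → indefinite.
case: r- → dative.
noun class: may- → class II.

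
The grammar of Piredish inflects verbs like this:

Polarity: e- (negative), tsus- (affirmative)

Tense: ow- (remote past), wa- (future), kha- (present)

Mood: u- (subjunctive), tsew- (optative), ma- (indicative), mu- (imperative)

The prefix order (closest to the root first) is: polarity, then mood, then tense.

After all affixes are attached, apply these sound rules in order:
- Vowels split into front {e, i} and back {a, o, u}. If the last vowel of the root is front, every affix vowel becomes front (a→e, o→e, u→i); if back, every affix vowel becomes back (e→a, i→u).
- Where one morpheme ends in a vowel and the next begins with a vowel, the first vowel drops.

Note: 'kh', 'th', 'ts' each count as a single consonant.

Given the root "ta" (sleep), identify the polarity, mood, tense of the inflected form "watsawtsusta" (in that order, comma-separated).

Segment: wa-tsew-tsus-ta.
polarity: tsus- → affirmative.
mood: tsew- → optative.
tense: wa- → future.

affirmative, optative, future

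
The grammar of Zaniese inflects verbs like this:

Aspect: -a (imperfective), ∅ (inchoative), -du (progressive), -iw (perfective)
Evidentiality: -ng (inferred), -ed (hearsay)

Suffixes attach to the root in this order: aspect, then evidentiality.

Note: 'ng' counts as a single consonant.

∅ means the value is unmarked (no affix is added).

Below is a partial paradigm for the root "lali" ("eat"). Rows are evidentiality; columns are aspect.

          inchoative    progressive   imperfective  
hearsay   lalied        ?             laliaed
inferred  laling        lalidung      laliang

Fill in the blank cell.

Attach aspect progressive -du → lalidu.
Attach evidentiality hearsay -ed → lalidued.

lalidued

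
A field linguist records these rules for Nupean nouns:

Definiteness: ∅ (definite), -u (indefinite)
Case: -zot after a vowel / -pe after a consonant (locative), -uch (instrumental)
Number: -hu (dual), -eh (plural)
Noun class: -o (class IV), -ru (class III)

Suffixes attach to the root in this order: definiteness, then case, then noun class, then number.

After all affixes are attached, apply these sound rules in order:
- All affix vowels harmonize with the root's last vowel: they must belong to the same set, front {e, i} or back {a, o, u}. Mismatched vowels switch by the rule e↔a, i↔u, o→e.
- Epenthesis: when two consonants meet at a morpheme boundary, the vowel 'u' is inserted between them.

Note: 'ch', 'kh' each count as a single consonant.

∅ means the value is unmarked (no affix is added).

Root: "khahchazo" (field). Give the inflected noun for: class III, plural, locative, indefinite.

khahchazouzoturuah

Attach definiteness indefinite -u → khahchazou.
Attach case locative -zot (after vowel 'u') → khahchazouzot.
Attach noun class class III -ru → khahchazouzotru.
Attach number plural -eh → khahchazouzotrueh.
Apply vowel harmony: khahchazouzotrueh → khahchazouzotruah.
Apply epenthesis: khahchazouzotruah → khahchazouzoturuah.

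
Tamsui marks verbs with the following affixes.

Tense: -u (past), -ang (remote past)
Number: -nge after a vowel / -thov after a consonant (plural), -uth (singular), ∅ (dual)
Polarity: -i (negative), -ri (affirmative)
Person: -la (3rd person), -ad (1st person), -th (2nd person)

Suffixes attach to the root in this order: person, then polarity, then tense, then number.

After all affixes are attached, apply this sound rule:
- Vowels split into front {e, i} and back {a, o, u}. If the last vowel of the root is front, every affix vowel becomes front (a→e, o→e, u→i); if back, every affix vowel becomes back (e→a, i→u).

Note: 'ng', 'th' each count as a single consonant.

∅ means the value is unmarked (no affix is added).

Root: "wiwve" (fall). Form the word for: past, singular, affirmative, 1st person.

Attach person 1st person -ad → wiwvead.
Attach polarity affirmative -ri → wiwveadri.
Attach tense past -u → wiwveadriu.
Attach number singular -uth → wiwveadriuuth.
Apply vowel harmony: wiwveadriuuth → wiwveedriiith.

wiwveedriiith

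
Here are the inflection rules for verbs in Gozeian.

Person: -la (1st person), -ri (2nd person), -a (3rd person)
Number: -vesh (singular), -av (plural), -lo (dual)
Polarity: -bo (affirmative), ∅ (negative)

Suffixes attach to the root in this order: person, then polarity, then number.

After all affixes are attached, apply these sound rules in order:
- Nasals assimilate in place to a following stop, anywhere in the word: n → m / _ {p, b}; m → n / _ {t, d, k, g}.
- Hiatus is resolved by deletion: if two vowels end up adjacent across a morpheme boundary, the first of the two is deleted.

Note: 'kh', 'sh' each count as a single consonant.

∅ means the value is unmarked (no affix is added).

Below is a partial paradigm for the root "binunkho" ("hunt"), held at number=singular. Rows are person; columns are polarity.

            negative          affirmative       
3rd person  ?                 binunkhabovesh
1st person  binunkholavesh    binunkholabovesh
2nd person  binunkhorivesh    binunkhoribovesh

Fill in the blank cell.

binunkhavesh

Attach person 3rd person -a → binunkhoa.
polarity = negative: zero marking, form stays binunkhoa.
Attach number singular -vesh → binunkhoavesh.
Nasal assimilation: no change.
Apply vowel deletion: binunkhoavesh → binunkhavesh.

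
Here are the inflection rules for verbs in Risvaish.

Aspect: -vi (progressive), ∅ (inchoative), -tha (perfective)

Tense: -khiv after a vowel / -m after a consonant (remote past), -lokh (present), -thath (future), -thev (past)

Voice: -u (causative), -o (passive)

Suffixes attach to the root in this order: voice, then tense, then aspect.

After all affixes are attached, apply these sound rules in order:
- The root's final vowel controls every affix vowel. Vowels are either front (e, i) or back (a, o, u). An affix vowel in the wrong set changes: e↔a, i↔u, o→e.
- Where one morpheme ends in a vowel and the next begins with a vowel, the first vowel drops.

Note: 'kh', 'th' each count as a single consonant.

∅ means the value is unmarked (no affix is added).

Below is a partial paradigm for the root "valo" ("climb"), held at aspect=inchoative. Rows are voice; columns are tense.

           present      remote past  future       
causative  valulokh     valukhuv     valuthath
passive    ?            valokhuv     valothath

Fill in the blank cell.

Attach voice passive -o → valoo.
Attach tense present -lokh → valoolokh.
aspect = inchoative: zero marking, form stays valoolokh.
Vowel harmony: no change.
Apply vowel deletion: valoolokh → valolokh.

valolokh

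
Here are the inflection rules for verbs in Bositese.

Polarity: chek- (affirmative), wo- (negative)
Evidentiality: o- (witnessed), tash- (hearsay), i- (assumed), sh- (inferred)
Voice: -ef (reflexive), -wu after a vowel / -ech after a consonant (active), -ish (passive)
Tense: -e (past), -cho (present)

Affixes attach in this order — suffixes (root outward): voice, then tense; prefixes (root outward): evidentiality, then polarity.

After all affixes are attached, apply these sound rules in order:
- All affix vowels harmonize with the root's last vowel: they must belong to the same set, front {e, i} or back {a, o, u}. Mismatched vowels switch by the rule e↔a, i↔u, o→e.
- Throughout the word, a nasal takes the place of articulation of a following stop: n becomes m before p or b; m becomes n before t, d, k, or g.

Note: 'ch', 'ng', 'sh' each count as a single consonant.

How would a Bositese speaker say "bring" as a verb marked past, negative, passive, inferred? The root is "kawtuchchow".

Attach evidentiality inferred sh- → shkawtuchchow.
Attach polarity negative wo- → woshkawtuchchow.
Attach voice passive -ish → woshkawtuchchowish.
Attach tense past -e → woshkawtuchchowishe.
Apply vowel harmony: woshkawtuchchowishe → woshkawtuchchowusha.
Nasal assimilation: no change.

woshkawtuchchowusha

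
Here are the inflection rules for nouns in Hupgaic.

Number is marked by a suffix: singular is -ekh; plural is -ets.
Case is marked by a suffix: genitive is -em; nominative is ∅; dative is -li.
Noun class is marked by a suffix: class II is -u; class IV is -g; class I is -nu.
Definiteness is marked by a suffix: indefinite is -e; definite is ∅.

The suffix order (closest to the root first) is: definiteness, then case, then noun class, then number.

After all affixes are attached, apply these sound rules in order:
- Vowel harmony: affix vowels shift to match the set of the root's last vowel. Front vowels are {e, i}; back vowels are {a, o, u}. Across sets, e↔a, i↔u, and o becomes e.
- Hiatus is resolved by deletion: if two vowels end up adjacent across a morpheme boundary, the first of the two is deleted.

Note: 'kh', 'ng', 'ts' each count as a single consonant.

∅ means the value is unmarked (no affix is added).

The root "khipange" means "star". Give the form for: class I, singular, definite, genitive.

khipangemnekh

definiteness = definite: zero marking, form stays khipange.
Attach case genitive -em → khipangeem.
Attach noun class class I -nu → khipangeemnu.
Attach number singular -ekh → khipangeemnuekh.
Apply vowel harmony: khipangeemnuekh → khipangeemniekh.
Apply vowel deletion: khipangeemniekh → khipangemnekh.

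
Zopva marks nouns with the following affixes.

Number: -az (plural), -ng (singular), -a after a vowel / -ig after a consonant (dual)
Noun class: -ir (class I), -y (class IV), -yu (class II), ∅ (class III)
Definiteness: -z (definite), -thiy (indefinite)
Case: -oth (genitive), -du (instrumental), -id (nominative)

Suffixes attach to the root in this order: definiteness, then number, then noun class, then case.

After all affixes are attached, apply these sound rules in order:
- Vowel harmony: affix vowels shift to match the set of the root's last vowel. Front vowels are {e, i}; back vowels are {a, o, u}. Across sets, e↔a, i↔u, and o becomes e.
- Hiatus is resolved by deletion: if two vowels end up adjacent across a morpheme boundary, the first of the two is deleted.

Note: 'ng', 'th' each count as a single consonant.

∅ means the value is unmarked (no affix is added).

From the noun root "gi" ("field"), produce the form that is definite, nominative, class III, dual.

Attach definiteness definite -z → giz.
Attach number dual -ig (after consonant 'z') → gizig.
noun class = class III: zero marking, form stays gizig.
Attach case nominative -id → gizigid.
Vowel harmony: no change.
Vowel deletion: no change.

gizigid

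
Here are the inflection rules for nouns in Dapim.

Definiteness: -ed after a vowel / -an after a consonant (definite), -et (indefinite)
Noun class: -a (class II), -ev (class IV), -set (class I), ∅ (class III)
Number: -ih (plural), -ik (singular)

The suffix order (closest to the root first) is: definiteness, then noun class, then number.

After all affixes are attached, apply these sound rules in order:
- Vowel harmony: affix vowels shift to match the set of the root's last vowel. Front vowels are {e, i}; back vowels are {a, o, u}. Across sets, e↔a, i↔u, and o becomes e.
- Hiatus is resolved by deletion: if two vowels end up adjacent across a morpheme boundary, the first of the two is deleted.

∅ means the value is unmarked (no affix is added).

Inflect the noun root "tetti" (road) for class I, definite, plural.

tettedsetih

Attach definiteness definite -ed (after vowel 'i') → tettied.
Attach noun class class I -set → tettiedset.
Attach number plural -ih → tettiedsetih.
Vowel harmony: no change.
Apply vowel deletion: tettiedsetih → tettedsetih.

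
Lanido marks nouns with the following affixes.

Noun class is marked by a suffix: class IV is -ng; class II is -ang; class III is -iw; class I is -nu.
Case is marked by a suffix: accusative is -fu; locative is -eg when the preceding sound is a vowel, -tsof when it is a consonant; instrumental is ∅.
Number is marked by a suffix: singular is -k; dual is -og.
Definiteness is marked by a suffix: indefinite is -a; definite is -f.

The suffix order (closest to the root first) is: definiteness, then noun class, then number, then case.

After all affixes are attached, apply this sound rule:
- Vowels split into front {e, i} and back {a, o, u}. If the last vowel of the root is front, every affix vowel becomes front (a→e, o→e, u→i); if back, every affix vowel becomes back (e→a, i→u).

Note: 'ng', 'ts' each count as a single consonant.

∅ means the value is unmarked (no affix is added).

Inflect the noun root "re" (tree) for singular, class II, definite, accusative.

Attach definiteness definite -f → ref.
Attach noun class class II -ang → refang.
Attach number singular -k → refangk.
Attach case accusative -fu → refangkfu.
Apply vowel harmony: refangkfu → refengkfi.

refengkfi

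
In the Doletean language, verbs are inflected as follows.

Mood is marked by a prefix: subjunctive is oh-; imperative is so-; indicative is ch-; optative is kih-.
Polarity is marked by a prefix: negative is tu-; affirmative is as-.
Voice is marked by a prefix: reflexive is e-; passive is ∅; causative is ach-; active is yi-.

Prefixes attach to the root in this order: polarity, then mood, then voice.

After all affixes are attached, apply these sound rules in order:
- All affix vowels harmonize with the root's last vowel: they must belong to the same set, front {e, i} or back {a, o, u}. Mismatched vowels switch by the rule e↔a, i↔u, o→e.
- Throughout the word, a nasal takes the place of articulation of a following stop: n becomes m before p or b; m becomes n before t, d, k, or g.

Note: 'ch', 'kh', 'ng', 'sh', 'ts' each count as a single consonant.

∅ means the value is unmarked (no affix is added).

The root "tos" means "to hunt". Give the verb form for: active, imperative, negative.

yusotutos

Attach polarity negative tu- → tutos.
Attach mood imperative so- → sotutos.
Attach voice active yi- → yisotutos.
Apply vowel harmony: yisotutos → yusotutos.
Nasal assimilation: no change.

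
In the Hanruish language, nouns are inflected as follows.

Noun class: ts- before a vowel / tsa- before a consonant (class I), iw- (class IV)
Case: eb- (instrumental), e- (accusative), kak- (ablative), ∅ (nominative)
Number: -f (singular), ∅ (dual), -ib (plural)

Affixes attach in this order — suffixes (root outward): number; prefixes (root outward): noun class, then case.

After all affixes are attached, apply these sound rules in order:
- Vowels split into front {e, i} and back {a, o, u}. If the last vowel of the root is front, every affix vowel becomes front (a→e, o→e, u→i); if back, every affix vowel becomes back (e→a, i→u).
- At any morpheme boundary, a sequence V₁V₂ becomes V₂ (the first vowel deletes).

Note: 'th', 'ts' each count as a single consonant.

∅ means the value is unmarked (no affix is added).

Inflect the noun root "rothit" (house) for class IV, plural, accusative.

iwrothitib

Attach noun class class IV iw- → iwrothit.
Attach number plural -ib → iwrothitib.
Attach case accusative e- → eiwrothitib.
Vowel harmony: no change.
Apply vowel deletion: eiwrothitib → iwrothitib.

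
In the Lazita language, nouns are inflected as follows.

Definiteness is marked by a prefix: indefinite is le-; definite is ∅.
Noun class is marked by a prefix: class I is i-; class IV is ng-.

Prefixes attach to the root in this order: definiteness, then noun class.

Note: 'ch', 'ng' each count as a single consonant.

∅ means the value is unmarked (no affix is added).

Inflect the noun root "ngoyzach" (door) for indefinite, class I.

ilengoyzach

Attach definiteness indefinite le- → lengoyzach.
Attach noun class class I i- → ilengoyzach.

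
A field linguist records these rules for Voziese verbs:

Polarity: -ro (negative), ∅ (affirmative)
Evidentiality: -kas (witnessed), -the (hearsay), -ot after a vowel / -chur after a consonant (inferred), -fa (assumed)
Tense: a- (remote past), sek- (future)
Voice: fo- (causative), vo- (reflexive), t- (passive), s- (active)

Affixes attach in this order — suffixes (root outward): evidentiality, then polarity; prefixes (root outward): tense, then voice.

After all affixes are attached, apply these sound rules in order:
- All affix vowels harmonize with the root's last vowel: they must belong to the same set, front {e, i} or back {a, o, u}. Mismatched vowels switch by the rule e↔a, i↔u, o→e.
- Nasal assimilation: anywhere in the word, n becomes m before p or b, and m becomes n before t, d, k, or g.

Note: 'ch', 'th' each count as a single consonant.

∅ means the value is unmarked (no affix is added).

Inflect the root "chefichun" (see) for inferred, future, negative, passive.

tsakchefichunchurro

Attach tense future sek- → sekchefichun.
Attach evidentiality inferred -chur (after consonant 'n') → sekchefichunchur.
Attach voice passive t- → tsekchefichunchur.
Attach polarity negative -ro → tsekchefichunchurro.
Apply vowel harmony: tsekchefichunchurro → tsakchefichunchurro.
Nasal assimilation: no change.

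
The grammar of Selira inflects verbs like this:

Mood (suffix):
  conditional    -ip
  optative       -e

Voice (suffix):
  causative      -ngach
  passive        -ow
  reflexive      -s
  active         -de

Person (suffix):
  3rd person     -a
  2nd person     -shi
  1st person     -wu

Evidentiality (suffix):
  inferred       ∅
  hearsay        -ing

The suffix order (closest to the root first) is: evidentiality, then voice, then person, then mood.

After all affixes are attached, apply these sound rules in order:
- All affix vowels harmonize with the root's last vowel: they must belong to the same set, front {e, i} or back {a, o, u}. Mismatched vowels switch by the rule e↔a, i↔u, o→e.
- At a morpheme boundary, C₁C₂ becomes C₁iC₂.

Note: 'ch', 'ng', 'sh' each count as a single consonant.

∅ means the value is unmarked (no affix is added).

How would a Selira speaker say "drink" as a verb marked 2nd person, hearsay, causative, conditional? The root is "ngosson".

ngossonungingachishuup

Attach evidentiality hearsay -ing → ngossoning.
Attach voice causative -ngach → ngossoningngach.
Attach person 2nd person -shi → ngossoningngachshi.
Attach mood conditional -ip → ngossoningngachshiip.
Apply vowel harmony: ngossoningngachshiip → ngossonungngachshuup.
Apply epenthesis: ngossonungngachshuup → ngossonungingachishuup.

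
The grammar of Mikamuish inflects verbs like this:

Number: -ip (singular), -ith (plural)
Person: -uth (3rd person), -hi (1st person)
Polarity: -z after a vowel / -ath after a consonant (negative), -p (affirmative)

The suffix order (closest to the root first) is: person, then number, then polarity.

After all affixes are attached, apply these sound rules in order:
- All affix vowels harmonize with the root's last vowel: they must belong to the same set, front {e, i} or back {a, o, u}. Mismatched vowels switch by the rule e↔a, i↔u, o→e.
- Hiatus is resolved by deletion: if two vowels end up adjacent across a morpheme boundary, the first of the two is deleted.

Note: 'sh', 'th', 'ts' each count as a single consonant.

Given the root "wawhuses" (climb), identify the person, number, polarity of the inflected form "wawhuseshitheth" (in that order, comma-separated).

1st person, plural, negative

Segment: wawhuses-hi-ith-ath.
person: -hi → 1st person.
number: -ith → plural.
polarity: -z/ath → negative.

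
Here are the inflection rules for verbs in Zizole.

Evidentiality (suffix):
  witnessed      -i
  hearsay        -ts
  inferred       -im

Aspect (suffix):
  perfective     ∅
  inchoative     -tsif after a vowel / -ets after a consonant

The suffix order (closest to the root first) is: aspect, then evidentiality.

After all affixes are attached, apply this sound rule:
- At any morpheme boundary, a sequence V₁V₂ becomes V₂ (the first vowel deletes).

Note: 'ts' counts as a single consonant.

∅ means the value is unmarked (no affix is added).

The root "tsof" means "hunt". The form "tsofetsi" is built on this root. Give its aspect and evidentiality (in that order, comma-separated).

Segment: tsof-ets-i.
aspect: -tsif/ets → inchoative.
evidentiality: -i → witnessed.

inchoative, witnessed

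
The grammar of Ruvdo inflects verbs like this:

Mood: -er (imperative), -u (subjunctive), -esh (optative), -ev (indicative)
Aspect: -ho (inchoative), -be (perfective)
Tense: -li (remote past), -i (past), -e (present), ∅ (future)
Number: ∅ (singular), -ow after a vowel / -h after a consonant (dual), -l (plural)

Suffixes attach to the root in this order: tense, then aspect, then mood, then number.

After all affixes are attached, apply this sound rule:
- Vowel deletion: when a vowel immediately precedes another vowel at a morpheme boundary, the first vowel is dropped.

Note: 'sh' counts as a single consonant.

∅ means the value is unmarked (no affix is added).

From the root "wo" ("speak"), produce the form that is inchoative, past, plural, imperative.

Attach tense past -i → woi.
Attach aspect inchoative -ho → woiho.
Attach mood imperative -er → woihoer.
Attach number plural -l → woihoerl.
Apply vowel deletion: woihoerl → wiherl.

wiherl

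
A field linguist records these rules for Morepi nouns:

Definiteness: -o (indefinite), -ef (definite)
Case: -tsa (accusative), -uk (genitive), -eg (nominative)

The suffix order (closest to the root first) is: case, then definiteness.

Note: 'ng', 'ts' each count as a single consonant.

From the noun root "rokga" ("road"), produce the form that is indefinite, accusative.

rokgatsao

Attach case accusative -tsa → rokgatsa.
Attach definiteness indefinite -o → rokgatsao.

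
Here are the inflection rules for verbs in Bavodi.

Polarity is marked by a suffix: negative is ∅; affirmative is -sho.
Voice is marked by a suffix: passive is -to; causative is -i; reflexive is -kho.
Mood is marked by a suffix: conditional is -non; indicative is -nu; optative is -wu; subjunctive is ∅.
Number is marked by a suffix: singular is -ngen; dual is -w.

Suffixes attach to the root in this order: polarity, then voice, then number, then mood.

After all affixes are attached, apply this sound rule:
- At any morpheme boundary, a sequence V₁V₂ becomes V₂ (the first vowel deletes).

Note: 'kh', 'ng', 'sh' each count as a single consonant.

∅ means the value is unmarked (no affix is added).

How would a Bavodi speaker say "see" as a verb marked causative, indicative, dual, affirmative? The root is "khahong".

Attach polarity affirmative -sho → khahongsho.
Attach voice causative -i → khahongshoi.
Attach number dual -w → khahongshoiw.
Attach mood indicative -nu → khahongshoiwnu.
Apply vowel deletion: khahongshoiwnu → khahongshiwnu.

khahongshiwnu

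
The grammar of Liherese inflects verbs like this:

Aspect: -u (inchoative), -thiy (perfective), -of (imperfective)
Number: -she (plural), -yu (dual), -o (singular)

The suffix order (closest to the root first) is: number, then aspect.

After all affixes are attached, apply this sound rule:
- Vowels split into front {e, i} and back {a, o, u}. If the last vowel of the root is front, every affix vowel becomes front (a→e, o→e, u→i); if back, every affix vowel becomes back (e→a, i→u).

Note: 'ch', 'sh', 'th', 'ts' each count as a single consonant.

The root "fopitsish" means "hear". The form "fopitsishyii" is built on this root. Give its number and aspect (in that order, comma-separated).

Segment: fopitsish-yu-u.
number: -yu → dual.
aspect: -u → inchoative.

dual, inchoative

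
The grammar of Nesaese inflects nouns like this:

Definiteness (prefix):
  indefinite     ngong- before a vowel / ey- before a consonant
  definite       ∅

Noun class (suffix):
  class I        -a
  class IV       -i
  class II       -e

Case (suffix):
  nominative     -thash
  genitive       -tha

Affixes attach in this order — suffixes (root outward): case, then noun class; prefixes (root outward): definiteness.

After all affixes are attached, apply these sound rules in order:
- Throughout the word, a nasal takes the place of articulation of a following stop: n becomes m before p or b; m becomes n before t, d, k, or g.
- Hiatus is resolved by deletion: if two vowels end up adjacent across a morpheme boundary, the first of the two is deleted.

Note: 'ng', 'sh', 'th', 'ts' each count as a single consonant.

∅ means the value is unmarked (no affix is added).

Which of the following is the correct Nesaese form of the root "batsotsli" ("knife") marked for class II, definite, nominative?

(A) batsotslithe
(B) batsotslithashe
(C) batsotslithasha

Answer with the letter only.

B

Attach case nominative -thash → batsotslithash.
Attach noun class class II -e → batsotslithashe.
definiteness = definite: zero marking, form stays batsotslithashe.
Nasal assimilation: no change.
Vowel deletion: no change.
So the correct form is batsotslithashe, option (B).
(C) batsotslithasha is wrong: it uses class I instead of class II for noun class.
(A) batsotslithe is wrong: it uses genitive instead of nominative for case.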